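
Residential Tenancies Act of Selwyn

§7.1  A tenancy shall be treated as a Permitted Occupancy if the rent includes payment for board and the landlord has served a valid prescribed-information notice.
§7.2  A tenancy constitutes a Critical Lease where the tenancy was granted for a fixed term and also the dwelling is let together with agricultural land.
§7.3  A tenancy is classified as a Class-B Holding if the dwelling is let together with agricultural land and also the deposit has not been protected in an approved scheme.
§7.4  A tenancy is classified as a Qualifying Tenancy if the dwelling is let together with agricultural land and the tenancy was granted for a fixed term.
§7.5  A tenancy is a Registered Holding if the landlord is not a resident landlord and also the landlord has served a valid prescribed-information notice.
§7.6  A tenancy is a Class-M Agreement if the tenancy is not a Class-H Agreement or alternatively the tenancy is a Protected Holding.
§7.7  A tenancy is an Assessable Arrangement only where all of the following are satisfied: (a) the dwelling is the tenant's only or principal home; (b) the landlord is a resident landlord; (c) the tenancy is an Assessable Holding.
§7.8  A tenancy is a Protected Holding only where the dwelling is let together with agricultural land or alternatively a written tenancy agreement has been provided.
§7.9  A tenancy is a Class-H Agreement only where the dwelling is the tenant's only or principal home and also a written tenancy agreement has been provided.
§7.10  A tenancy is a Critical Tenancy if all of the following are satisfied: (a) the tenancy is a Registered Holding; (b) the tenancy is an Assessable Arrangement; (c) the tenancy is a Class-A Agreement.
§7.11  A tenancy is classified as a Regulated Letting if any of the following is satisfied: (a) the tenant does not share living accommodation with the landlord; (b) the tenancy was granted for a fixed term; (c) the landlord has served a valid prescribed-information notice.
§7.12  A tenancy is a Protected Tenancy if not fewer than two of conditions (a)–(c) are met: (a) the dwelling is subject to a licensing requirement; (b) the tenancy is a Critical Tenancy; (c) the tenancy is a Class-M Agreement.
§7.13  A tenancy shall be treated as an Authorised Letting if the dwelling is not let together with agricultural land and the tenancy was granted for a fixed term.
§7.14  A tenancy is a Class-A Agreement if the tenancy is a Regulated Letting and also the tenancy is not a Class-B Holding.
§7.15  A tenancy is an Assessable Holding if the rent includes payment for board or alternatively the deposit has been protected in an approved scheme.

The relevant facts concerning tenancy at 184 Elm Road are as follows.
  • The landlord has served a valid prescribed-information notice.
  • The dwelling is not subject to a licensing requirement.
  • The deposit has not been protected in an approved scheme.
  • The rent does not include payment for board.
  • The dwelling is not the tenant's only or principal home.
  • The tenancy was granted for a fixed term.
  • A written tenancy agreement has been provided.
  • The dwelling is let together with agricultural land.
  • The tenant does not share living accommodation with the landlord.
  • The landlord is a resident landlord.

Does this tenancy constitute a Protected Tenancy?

§7.5 — Registered Holding: [the landlord is not a resident landlord? no] AND [the landlord has served a valid prescribed-information notice? yes] → not satisfied.
§7.15 — Assessable Holding: [the rent includes payment for board? no] OR [the deposit has been protected in an approved scheme? no] → not satisfied.
§7.7 — Assessable Arrangement: [the dwelling is the tenant's only or principal home? no] AND [the landlord is a resident landlord? yes] AND [Assessable Holding (§7.15)? no] → not satisfied.
§7.11 — Regulated Letting: [the tenant does not share living accommodation with the landlord? yes] OR [the tenancy was granted for a fixed term? yes] OR [the landlord has served a valid prescribed-information notice? yes] → satisfied.
§7.3 — Class-B Holding: [the dwelling is let together with agricultural land? yes] AND [the deposit has not been protected in an approved scheme? yes] → satisfied.
§7.14 — Class-A Agreement: [Regulated Letting (§7.11)? yes] AND [not a Class-B Holding (§7.3)? no] → not satisfied.
§7.10 — Critical Tenancy: [Registered Holding (§7.5)? no] AND [Assessable Arrangement (§7.7)? no] AND [Class-A Agreement (§7.14)? no] → not satisfied.
§7.9 — Class-H Agreement: [the dwelling is the tenant's only or principal home? no] AND [a written tenancy agreement has been provided? yes] → not satisfied.
§7.8 — Protected Holding: [the dwelling is let together with agricultural land? yes] OR [a written tenancy agreement has been provided? yes] → satisfied.
§7.6 — Class-M Agreement: [not a Class-H Agreement (§7.9)? yes] OR [Protected Holding (§7.8)? yes] → satisfied.
§7.12 — Protected Tenancy: the dwelling is subject to a licensing requirement? no; Critical Tenancy (§7.10)? no; Class-M Agreement (§7.6)? yes — 1 of 3 hold (need ≥2) → not satisfied.

No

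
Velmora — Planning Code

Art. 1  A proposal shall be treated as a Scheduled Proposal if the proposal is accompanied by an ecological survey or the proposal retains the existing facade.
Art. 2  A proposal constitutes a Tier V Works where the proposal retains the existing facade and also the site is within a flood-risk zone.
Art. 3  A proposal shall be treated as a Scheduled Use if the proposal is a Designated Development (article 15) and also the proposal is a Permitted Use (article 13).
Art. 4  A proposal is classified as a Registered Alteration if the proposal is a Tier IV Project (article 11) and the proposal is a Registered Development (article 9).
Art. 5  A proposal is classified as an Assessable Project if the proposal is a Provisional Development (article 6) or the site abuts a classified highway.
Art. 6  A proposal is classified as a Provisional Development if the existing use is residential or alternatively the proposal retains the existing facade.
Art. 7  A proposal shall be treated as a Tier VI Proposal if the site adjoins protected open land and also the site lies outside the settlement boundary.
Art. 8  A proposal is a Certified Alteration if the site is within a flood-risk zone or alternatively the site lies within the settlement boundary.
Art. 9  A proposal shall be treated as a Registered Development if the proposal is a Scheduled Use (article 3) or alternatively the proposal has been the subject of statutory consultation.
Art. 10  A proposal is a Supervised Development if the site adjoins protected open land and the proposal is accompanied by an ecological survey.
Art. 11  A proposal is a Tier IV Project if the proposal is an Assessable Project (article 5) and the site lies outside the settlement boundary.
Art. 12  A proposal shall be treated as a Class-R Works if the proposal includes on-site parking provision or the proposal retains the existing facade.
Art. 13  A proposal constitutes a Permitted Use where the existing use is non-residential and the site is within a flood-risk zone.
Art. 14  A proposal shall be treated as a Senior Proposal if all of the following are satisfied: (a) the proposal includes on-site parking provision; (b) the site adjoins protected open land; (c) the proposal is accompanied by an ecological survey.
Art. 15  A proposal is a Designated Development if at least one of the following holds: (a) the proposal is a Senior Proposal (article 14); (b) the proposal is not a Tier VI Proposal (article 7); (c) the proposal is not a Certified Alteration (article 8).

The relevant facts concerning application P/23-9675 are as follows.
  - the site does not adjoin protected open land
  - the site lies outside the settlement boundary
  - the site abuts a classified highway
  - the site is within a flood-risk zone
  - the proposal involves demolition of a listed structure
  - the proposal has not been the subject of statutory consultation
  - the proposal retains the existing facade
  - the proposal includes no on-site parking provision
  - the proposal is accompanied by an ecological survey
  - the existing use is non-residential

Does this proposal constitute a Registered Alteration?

article 6 — Provisional Development: [the existing use is residential? no] OR [the proposal retains the existing facade? yes] → satisfied.
article 5 — Assessable Project: [Provisional Development (article 6)? yes] OR [the site abuts a classified highway? yes] → satisfied.
article 11 — Tier IV Project: [Assessable Project (article 5)? yes] AND [the site lies outside the settlement boundary? yes] → satisfied.
article 14 — Senior Proposal: [the proposal includes on-site parking provision? no] AND [the site adjoins protected open land? no] AND [the proposal is accompanied by an ecological survey? yes] → not satisfied.
article 7 — Tier VI Proposal: [the site adjoins protected open land? no] AND [the site lies outside the settlement boundary? yes] → not satisfied.
article 8 — Certified Alteration: [the site is within a flood-risk zone? yes] OR [the site lies within the settlement boundary? no] → satisfied.
article 15 — Designated Development: [Senior Proposal (article 14)? no] OR [not a Tier VI Proposal (article 7)? yes] OR [not a Certified Alteration (article 8)? no] → satisfied.
article 13 — Permitted Use: [the existing use is non-residential? yes] AND [the site is within a flood-risk zone? yes] → satisfied.
article 3 — Scheduled Use: [Designated Development (article 15)? yes] AND [Permitted Use (article 13)? yes] → satisfied.
article 9 — Registered Development: [Scheduled Use (article 3)? yes] OR [the proposal has been the subject of statutory consultation? no] → satisfied.
article 4 — Registered Alteration: [Tier IV Project (article 11)? yes] AND [Registered Development (article 9)? yes] → satisfied.

Yes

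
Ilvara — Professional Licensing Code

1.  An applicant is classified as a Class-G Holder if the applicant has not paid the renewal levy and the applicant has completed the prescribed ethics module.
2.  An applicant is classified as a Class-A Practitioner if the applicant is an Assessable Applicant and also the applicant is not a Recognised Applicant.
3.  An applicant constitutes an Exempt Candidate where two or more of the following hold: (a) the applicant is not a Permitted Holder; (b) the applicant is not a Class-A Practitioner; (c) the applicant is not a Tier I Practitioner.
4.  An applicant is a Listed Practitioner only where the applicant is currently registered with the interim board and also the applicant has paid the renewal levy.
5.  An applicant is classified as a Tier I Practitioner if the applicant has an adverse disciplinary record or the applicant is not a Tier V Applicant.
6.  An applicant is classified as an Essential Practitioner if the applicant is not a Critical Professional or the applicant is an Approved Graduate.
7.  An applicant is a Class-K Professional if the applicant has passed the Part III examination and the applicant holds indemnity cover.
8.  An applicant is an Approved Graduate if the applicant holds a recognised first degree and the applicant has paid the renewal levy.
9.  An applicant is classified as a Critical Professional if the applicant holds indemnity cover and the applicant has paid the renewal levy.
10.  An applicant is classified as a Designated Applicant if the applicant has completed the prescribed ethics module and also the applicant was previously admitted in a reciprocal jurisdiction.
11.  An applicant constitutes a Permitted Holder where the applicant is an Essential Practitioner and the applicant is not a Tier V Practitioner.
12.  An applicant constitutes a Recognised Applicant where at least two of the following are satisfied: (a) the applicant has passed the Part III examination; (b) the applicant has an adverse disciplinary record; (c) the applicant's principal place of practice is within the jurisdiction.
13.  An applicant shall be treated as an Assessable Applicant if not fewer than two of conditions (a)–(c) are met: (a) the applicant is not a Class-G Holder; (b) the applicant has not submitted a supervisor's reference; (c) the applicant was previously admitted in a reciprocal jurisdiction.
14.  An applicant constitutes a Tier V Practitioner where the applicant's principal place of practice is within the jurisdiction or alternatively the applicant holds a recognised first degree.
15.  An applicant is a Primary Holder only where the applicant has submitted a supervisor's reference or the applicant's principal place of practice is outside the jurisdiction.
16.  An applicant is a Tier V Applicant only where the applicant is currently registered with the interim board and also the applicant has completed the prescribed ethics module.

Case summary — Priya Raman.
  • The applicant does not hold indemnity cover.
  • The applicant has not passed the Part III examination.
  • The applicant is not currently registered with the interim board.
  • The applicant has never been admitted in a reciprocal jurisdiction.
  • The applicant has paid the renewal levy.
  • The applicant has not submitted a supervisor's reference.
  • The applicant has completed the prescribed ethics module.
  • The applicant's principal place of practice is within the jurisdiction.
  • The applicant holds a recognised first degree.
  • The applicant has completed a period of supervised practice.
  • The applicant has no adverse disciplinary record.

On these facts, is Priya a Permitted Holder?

paragraph 9 — Critical Professional: [the applicant holds indemnity cover? no] AND [the applicant has paid the renewal levy? yes] → not satisfied.
paragraph 8 — Approved Graduate: [the applicant holds a recognised first degree? yes] AND [the applicant has paid the renewal levy? yes] → satisfied.
paragraph 6 — Essential Practitioner: [not a Critical Professional (paragraph 9)? yes] OR [Approved Graduate (paragraph 8)? yes] → satisfied.
paragraph 14 — Tier V Practitioner: [the applicant's principal place of practice is within the jurisdiction? yes] OR [the applicant holds a recognised first degree? yes] → satisfied.
paragraph 11 — Permitted Holder: [Essential Practitioner (paragraph 6)? yes] AND [not a Tier V Practitioner (paragraph 14)? no] → not satisfied.

No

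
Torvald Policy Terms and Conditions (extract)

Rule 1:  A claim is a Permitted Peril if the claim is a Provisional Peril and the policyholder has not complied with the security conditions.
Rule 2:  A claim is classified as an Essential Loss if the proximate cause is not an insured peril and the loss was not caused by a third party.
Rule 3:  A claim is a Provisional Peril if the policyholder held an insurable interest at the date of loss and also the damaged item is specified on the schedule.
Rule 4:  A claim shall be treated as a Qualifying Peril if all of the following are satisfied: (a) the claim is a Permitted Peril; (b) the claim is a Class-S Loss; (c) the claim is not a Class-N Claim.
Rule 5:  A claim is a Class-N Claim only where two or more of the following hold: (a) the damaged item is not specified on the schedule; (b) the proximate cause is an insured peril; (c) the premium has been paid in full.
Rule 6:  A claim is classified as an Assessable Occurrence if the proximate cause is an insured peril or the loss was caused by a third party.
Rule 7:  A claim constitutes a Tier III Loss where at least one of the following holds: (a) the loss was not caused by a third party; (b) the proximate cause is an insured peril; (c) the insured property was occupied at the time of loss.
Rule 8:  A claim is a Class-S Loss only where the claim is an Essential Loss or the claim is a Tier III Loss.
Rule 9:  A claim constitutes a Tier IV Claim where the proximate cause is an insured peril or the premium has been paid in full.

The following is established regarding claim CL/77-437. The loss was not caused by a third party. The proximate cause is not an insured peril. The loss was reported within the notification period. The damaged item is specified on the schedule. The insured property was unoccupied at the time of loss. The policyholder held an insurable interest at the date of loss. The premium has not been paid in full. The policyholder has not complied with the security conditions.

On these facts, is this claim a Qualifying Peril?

rule 3 — Provisional Peril: [the policyholder held an insurable interest at the date of loss? yes] AND [the damaged item is specified on the schedule? yes] → satisfied.
rule 1 — Permitted Peril: [Provisional Peril (rule 3)? yes] AND [the policyholder has not complied with the security conditions? yes] → satisfied.
rule 2 — Essential Loss: [the proximate cause is not an insured peril? yes] AND [the loss was not caused by a third party? yes] → satisfied.
rule 7 — Tier III Loss: [the loss was not caused by a third party? yes] OR [the proximate cause is an insured peril? no] OR [the insured property was occupied at the time of loss? no] → satisfied.
rule 8 — Class-S Loss: [Essential Loss (rule 2)? yes] OR [Tier III Loss (rule 7)? yes] → satisfied.
rule 5 — Class-N Claim: the damaged item is not specified on the schedule? no; the proximate cause is an insured peril? no; the premium has been paid in full? no — 0 of 3 hold (need ≥2) → not satisfied.
rule 4 — Qualifying Peril: [Permitted Peril (rule 1)? yes] AND [Class-S Loss (rule 8)? yes] AND [not a Class-N Claim (rule 5)? yes] → satisfied.

Yes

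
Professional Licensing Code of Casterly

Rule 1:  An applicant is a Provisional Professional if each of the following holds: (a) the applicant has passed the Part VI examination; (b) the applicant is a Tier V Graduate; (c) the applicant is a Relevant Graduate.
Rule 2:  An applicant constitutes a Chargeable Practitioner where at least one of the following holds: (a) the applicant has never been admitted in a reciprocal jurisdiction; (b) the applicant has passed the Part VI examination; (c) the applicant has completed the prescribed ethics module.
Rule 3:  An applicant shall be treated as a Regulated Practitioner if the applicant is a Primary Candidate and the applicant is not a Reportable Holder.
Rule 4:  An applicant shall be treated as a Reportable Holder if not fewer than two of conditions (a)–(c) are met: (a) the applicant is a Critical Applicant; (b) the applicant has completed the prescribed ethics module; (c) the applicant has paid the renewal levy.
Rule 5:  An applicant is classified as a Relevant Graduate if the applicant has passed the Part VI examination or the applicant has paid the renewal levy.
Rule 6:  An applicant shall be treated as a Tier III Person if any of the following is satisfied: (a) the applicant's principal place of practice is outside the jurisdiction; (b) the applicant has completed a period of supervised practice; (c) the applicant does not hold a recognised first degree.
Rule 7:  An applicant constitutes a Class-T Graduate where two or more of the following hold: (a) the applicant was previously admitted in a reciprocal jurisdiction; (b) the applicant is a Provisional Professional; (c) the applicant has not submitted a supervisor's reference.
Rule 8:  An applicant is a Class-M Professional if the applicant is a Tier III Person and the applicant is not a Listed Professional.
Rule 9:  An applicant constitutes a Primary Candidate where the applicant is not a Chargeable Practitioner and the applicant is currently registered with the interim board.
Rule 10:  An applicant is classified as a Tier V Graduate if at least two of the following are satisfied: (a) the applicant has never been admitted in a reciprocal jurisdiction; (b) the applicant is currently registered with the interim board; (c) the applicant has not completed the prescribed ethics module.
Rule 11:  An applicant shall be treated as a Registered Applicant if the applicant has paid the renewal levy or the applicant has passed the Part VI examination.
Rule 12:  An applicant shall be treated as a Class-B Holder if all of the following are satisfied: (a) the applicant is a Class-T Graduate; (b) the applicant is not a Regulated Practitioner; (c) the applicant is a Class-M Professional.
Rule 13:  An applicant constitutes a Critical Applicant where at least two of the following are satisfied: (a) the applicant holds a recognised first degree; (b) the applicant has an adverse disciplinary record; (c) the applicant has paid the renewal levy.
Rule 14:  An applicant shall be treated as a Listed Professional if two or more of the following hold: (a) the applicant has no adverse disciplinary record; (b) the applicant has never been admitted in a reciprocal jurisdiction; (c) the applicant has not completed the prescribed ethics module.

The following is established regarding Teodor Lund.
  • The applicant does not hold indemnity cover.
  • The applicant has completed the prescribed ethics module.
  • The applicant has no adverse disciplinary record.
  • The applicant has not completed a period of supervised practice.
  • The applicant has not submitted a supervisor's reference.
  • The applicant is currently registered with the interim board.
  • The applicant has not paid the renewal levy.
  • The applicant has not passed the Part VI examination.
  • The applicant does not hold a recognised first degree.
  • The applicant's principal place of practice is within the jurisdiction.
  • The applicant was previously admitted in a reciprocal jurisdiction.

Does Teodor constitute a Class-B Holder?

rule 10 — Tier V Graduate: the applicant has never been admitted in a reciprocal jurisdiction? no; the applicant is currently registered with the interim board? yes; the applicant has not completed the prescribed ethics module? no — 1 of 3 hold (need ≥2) → not satisfied.
rule 5 — Relevant Graduate: [the applicant has passed the Part VI examination? no] OR [the applicant has paid the renewal levy? no] → not satisfied.
rule 1 — Provisional Professional: [the applicant has passed the Part VI examination? no] AND [Tier V Graduate (rule 10)? no] AND [Relevant Graduate (rule 5)? no] → not satisfied.
rule 7 — Class-T Graduate: the applicant was previously admitted in a reciprocal jurisdiction? yes; Provisional Professional (rule 1)? no; the applicant has not submitted a supervisor's reference? yes — 2 of 3 hold (need ≥2) → satisfied.
rule 2 — Chargeable Practitioner: [the applicant has never been admitted in a reciprocal jurisdiction? no] OR [the applicant has passed the Part VI examination? no] OR [the applicant has completed the prescribed ethics module? yes] → satisfied.
rule 9 — Primary Candidate: [not a Chargeable Practitioner (rule 2)? no] AND [the applicant is currently registered with the interim board? yes] → not satisfied.
rule 13 — Critical Applicant: the applicant holds a recognised first degree? no; the applicant has an adverse disciplinary record? no; the applicant has paid the renewal levy? no — 0 of 3 hold (need ≥2) → not satisfied.
rule 4 — Reportable Holder: Critical Applicant (rule 13)? no; the applicant has completed the prescribed ethics module? yes; the applicant has paid the renewal levy? no — 1 of 3 hold (need ≥2) → not satisfied.
rule 3 — Regulated Practitioner: [Primary Candidate (rule 9)? no] AND [not a Reportable Holder (rule 4)? yes] → not satisfied.
rule 6 — Tier III Person: [the applicant's principal place of practice is outside the jurisdiction? no] OR [the applicant has completed a period of supervised practice? no] OR [the applicant does not hold a recognised first degree? yes] → satisfied.
rule 14 — Listed Professional: the applicant has no adverse disciplinary record? yes; the applicant has never been admitted in a reciprocal jurisdiction? no; the applicant has not completed the prescribed ethics module? no — 1 of 3 hold (need ≥2) → not satisfied.
rule 8 — Class-M Professional: [Tier III Person (rule 6)? yes] AND [not a Listed Professional (rule 14)? yes] → satisfied.
rule 12 — Class-B Holder: [Class-T Graduate (rule 7)? yes] AND [not a Regulated Practitioner (rule 3)? yes] AND [Class-M Professional (rule 8)? yes] → satisfied.

Yes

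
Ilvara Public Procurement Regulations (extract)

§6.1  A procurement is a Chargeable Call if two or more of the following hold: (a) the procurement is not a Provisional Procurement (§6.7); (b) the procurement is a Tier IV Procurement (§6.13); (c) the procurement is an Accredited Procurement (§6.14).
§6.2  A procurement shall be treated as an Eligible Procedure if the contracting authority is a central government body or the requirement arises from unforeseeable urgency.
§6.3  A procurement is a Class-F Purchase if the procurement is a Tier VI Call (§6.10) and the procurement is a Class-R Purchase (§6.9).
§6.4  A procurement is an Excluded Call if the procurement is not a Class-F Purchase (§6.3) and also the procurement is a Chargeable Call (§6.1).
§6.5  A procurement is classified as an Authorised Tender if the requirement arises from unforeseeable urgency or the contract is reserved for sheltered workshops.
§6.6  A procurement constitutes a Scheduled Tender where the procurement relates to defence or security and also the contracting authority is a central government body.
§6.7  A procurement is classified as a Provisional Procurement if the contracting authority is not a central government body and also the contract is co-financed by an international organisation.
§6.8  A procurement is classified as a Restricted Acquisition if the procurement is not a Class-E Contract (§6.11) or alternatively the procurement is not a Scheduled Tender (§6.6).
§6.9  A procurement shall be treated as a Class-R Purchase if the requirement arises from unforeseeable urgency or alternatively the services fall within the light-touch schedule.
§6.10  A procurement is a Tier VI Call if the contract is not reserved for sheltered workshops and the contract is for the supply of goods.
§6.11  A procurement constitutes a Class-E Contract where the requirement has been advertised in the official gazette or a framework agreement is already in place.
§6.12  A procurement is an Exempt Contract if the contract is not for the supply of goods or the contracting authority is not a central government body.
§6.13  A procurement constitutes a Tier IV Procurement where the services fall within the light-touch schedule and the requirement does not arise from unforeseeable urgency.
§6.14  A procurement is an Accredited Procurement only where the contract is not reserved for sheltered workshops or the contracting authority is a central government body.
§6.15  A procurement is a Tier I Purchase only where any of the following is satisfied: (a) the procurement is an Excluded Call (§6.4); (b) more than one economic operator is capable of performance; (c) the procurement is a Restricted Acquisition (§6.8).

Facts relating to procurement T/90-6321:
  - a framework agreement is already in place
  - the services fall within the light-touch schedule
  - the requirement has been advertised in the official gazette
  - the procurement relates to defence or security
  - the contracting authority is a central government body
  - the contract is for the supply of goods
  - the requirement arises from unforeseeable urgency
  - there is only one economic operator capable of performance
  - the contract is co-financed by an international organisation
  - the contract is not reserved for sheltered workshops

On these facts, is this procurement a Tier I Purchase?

No

§6.10 — Tier VI Call: [the contract is not reserved for sheltered workshops? yes] AND [the contract is for the supply of goods? yes] → satisfied.
§6.9 — Class-R Purchase: [the requirement arises from unforeseeable urgency? yes] OR [the services fall within the light-touch schedule? yes] → satisfied.
§6.3 — Class-F Purchase: [Tier VI Call (§6.10)? yes] AND [Class-R Purchase (§6.9)? yes] → satisfied.
§6.7 — Provisional Procurement: [the contracting authority is not a central government body? no] AND [the contract is co-financed by an international organisation? yes] → not satisfied.
§6.13 — Tier IV Procurement: [the services fall within the light-touch schedule? yes] AND [the requirement does not arise from unforeseeable urgency? no] → not satisfied.
§6.14 — Accredited Procurement: [the contract is not reserved for sheltered workshops? yes] OR [the contracting authority is a central government body? yes] → satisfied.
§6.1 — Chargeable Call: not a Provisional Procurement (§6.7)? yes; Tier IV Procurement (§6.13)? no; Accredited Procurement (§6.14)? yes — 2 of 3 hold (need ≥2) → satisfied.
§6.4 — Excluded Call: [not a Class-F Purchase (§6.3)? no] AND [Chargeable Call (§6.1)? yes] → not satisfied.
§6.11 — Class-E Contract: [the requirement has been advertised in the official gazette? yes] OR [a framework agreement is already in place? yes] → satisfied.
§6.6 — Scheduled Tender: [the procurement relates to defence or security? yes] AND [the contracting authority is a central government body? yes] → satisfied.
§6.8 — Restricted Acquisition: [not a Class-E Contract (§6.11)? no] OR [not a Scheduled Tender (§6.6)? no] → not satisfied.
§6.15 — Tier I Purchase: [Excluded Call (§6.4)? no] OR [more than one economic operator is capable of performance? no] OR [Restricted Acquisition (§6.8)? no] → not satisfied.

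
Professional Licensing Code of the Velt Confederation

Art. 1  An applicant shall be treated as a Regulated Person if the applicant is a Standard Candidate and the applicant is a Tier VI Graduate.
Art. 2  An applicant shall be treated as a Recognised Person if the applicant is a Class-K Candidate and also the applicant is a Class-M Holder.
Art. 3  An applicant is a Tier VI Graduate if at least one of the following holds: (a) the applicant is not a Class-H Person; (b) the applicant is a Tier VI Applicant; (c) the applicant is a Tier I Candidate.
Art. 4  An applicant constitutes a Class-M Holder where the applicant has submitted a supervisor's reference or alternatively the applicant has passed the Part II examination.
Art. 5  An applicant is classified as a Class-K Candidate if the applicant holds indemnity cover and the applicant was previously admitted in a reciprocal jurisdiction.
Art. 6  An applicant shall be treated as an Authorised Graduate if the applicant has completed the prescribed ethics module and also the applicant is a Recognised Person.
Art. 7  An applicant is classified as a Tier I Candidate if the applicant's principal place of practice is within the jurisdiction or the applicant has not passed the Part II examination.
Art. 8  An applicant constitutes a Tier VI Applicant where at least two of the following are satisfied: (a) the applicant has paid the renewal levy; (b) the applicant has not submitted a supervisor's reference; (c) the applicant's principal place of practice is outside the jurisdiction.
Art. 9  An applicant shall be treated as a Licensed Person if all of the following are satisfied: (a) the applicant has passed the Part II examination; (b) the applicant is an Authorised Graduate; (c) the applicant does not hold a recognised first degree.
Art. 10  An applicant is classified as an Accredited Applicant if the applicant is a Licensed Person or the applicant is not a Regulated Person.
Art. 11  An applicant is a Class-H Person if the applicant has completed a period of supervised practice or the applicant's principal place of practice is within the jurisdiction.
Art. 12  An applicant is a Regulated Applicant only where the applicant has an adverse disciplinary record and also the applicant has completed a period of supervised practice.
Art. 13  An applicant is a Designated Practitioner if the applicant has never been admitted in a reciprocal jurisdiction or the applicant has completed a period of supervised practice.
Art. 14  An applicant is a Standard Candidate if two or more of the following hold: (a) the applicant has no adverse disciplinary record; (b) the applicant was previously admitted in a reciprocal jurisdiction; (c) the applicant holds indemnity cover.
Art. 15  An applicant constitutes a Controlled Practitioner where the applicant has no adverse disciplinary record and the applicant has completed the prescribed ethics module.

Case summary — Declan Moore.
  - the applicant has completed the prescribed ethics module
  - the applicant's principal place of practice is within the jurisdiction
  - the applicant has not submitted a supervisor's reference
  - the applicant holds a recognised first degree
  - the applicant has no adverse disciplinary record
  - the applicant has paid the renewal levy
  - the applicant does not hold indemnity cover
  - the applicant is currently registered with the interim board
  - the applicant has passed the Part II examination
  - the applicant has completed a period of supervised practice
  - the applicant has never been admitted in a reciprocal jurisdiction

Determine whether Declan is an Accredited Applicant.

article 5 — Class-K Candidate: [the applicant holds indemnity cover? no] AND [the applicant was previously admitted in a reciprocal jurisdiction? no] → not satisfied.
article 4 — Class-M Holder: [the applicant has submitted a supervisor's reference? no] OR [the applicant has passed the Part II examination? yes] → satisfied.
article 2 — Recognised Person: [Class-K Candidate (article 5)? no] AND [Class-M Holder (article 4)? yes] → not satisfied.
article 6 — Authorised Graduate: [the applicant has completed the prescribed ethics module? yes] AND [Recognised Person (article 2)? no] → not satisfied.
article 9 — Licensed Person: [the applicant has passed the Part II examination? yes] AND [Authorised Graduate (article 6)? no] AND [the applicant does not hold a recognised first degree? no] → not satisfied.
article 14 — Standard Candidate: the applicant has no adverse disciplinary record? yes; the applicant was previously admitted in a reciprocal jurisdiction? no; the applicant holds indemnity cover? no — 1 of 3 hold (need ≥2) → not satisfied.
article 11 — Class-H Person: [the applicant has completed a period of supervised practice? yes] OR [the applicant's principal place of practice is within the jurisdiction? yes] → satisfied.
article 8 — Tier VI Applicant: the applicant has paid the renewal levy? yes; the applicant has not submitted a supervisor's reference? yes; the applicant's principal place of practice is outside the jurisdiction? no — 2 of 3 hold (need ≥2) → satisfied.
article 7 — Tier I Candidate: [the applicant's principal place of practice is within the jurisdiction? yes] OR [the applicant has not passed the Part II examination? no] → satisfied.
article 3 — Tier VI Graduate: [not a Class-H Person (article 11)? no] OR [Tier VI Applicant (article 8)? yes] OR [Tier I Candidate (article 7)? yes] → satisfied.
article 1 — Regulated Person: [Standard Candidate (article 14)? no] AND [Tier VI Graduate (article 3)? yes] → not satisfied.
article 10 — Accredited Applicant: [Licensed Person (article 9)? no] OR [not a Regulated Person (article 1)? yes] → satisfied.

Yes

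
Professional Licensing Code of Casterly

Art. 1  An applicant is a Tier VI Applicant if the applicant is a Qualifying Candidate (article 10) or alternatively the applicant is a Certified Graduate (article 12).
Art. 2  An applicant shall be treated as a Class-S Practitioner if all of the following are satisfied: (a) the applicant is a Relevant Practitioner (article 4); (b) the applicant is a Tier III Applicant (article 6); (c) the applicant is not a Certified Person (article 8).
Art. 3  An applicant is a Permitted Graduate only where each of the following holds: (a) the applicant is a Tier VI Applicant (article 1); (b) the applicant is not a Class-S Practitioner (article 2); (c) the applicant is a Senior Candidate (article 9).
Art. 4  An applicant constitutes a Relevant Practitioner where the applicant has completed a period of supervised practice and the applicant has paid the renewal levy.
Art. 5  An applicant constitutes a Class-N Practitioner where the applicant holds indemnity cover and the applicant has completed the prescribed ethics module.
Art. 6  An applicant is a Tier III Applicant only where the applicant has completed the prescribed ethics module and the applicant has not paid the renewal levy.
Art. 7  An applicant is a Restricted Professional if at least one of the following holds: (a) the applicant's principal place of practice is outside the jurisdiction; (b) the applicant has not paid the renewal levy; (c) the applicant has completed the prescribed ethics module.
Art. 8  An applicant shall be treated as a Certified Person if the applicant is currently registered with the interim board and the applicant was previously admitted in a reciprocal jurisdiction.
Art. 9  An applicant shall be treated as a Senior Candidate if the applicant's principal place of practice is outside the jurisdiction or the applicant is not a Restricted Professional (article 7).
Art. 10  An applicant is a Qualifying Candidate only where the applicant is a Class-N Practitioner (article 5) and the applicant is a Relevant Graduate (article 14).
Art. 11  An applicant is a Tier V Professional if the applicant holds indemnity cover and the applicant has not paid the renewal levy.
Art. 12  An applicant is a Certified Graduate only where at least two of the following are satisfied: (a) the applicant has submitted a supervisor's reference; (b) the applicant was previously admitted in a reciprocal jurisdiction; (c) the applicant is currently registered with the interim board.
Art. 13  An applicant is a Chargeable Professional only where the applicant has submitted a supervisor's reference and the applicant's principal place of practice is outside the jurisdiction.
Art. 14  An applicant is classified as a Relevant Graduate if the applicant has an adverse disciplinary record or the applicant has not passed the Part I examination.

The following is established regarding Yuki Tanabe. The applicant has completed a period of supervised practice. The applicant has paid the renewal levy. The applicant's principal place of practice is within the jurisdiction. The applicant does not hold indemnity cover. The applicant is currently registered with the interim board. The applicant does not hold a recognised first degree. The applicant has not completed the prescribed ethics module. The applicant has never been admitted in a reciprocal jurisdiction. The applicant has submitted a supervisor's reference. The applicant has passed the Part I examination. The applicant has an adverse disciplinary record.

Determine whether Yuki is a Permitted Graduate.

Yes

Under article 5: the applicant holds indemnity cover? no; and the applicant has completed the prescribed ethics module? no. So the applicant is not a Class-N Practitioner.
Under article 14: the applicant has an adverse disciplinary record? yes; or the applicant has not passed the Part I examination? no. So the applicant is a Relevant Graduate.
Under article 10: Class-N Practitioner (article 5)? no; and Relevant Graduate (article 14)? yes. So the applicant is not a Qualifying Candidate.
Under article 12: the applicant has submitted a supervisor's reference? yes; the applicant was previously admitted in a reciprocal jurisdiction? no; the applicant is currently registered with the interim board? yes — 2 of 3 hold (need ≥2) → satisfied.
Under article 1: Qualifying Candidate (article 10)? no; or Certified Graduate (article 12)? yes. So the applicant is a Tier VI Applicant.
Under article 4: the applicant has completed a period of supervised practice? yes; and the applicant has paid the renewal levy? yes. So the applicant is a Relevant Practitioner.
Under article 6: the applicant has completed the prescribed ethics module? no; and the applicant has not paid the renewal levy? no. So the applicant is not a Tier III Applicant.
Under article 8: the applicant is currently registered with the interim board? yes; and the applicant was previously admitted in a reciprocal jurisdiction? no. So the applicant is not a Certified Person.
Under article 2: Relevant Practitioner (article 4)? yes; and Tier III Applicant (article 6)? no; and not a Certified Person (article 8)? yes. So the applicant is not a Class-S Practitioner.
Under article 7: the applicant's principal place of practice is outside the jurisdiction? no; or the applicant has not paid the renewal levy? no; or the applicant has completed the prescribed ethics module? no. So the applicant is not a Restricted Professional.
Under article 9: the applicant's principal place of practice is outside the jurisdiction? no; or not a Restricted Professional (article 7)? yes. So the applicant is a Senior Candidate.
Under article 3: Tier VI Applicant (article 1)? yes; and not a Class-S Practitioner (article 2)? yes; and Senior Candidate (article 9)? yes. So the applicant is a Permitted Graduate.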